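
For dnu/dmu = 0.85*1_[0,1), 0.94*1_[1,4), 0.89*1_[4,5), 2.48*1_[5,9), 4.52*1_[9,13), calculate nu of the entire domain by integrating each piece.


Integrate each piece of the Radon-Nikodym derivative:
Step 1: integral_0^1 0.85 dx = 0.85*(1-0) = 0.85*1 = 0.85
Step 2: integral_1^4 0.94 dx = 0.94*(4-1) = 0.94*3 = 2.82
Step 3: integral_4^5 0.89 dx = 0.89*(5-4) = 0.89*1 = 0.89
Step 4: integral_5^9 2.48 dx = 2.48*(9-5) = 2.48*4 = 9.92
Step 5: integral_9^13 4.52 dx = 4.52*(13-9) = 4.52*4 = 18.08
Total: 0.85 + 2.82 + 0.89 + 9.92 + 18.08 = 32.56


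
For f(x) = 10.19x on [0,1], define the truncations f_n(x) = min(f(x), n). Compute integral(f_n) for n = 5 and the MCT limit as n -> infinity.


f(x) = 10.19x on [0,1]; f_n(x) = min(10.19x, n). At n = 5:
Step 1: f(x) reaches 5 at x = 5/10.19 = 0.490677
Step 2: integral(f_5) = integral(10.19x, 0, 0.490677) + integral(5, 0.490677, 1)
       = 10.19*0.490677^2/2 + 5*(1 - 0.490677)
       = 1.226693 + 2.546614
       = 3.773307
Step 3: As n -> infinity, f_n increases to f, so by MCT integral(f_n) -> integral(f) = 10.19/2 = 5.095.
Convergence: integral(f_5) = 3.773307 -> 5.095 as n -> infinity


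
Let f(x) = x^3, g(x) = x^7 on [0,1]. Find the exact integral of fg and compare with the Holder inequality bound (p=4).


Step 1: Exact integral of f*g = integral(x^10, 0, 1) = 1/11
     = 0.090909
Step 2: Holder bound with p=4, q=1.333333:
  ||f||_p = (integral x^12 dx)^(1/4) = (1/13)^(1/4) = 0.52664
  ||g||_q = (integral x^9.333333 dx)^(1/1.333333) = (1/10.333333)^(1/1.333333) = 0.173508
Step 3: Holder bound = ||f||_p * ||g||_q = 0.52664 * 0.173508 = 0.091376
Verification: 0.090909 <= 0.091376 (Holder holds)


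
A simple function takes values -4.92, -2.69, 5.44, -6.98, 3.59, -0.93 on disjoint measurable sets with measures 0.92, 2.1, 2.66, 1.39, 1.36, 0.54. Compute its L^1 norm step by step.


Step 1: Compute |f_i|^1 for each value:
  |-4.92|^1 = 4.92
  |-2.69|^1 = 2.69
  |5.44|^1 = 5.44
  |-6.98|^1 = 6.98
  |3.59|^1 = 3.59
  |-0.93|^1 = 0.93
Step 2: Multiply by measures and sum:
  4.92 * 0.92 = 4.5264
  2.69 * 2.1 = 5.649
  5.44 * 2.66 = 14.4704
  6.98 * 1.39 = 9.7022
  3.59 * 1.36 = 4.8824
  0.93 * 0.54 = 0.5022
Sum = 4.5264 + 5.649 + 14.4704 + 9.7022 + 4.8824 + 0.5022 = 39.7326
Step 3: Take the p-th root:
||f||_1 = (39.7326)^(1/1) = 39.7326


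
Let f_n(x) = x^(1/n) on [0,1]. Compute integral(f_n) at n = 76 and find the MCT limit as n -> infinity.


At n = 76: f_76(x) = x^(1/76).
Step 1: integral(x^(1/76), 0, 1) = [x^(1/76+1) / (1/76+1)] from 0 to 1
     = 1 / (1/76 + 1) = 1 / ((76+1)/76) = 76/(76+1)
     = 76/77 = 0.987013
Step 2: As n -> infinity, f_n(x) = x^(1/n) -> 1 for x in (0,1], and f_n is increasing in n.
By MCT, lim_n integral(f_n) = integral(lim_n f_n) = integral(1, 0, 1) = 1.
Step 3: Verify convergence: 76/77 = 0.987013 -> 1


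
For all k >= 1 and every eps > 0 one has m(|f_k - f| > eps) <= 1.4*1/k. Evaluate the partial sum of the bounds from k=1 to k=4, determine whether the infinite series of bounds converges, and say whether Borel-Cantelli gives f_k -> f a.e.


Step 1: List the terms 1.4*1/k for k = 1 to 4:
  k=1: 1.4
  k=2: 0.7
  k=3: 0.466667
  k=4: 0.35
Step 2: Partial sum = 1.4 + 0.7 + 0.466667 + 0.35
     = 2.916667
Step 3: The full series sum_(k>=1) 1.4*1/k diverges (harmonic series, p = 1; a nonzero constant multiple of a divergent series diverges).
Step 4: The (first) Borel-Cantelli lemma requires a summable sequence of measures, so it does not apply here;
        from this bound alone no conclusion about a.e. convergence can be drawn (convergence in measure still
        gives an a.e.-convergent subsequence, but not a.e. convergence of the whole sequence).
Conclusion: series diverges; Borel-Cantelli is inconclusive about a.e. convergence of f_k.


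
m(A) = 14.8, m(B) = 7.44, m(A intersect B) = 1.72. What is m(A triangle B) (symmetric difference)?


m(A Delta B) = m(A) + m(B) - 2*m(A n B)
= 14.8 + 7.44 - 2*1.72
= 14.8 + 7.44 - 3.44
= 18.8


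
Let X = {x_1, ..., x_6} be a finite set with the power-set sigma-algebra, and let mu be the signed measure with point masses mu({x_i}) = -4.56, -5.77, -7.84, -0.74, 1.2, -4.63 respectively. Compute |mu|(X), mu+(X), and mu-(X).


Step 1: Every measurable set is a union of atoms (the cells / points), so a Hahn decomposition is
  obtained by grouping atoms by sign: P = union of atoms with mu > 0, N = union of the remaining atoms.
  Atoms in P (indices): 5;  atoms in N (indices): 1, 2, 3, 4, 6
  Positive values: 1.2
  Negative values: -4.56, -5.77, -7.84, -0.74, -4.63
Step 2: mu+(X) = mu(P) = sum of positive atom values = 1.2
Step 3: mu-(X) = -mu(N) = sum of |negative atom values| = 23.54
Step 4: |mu|(X) = mu+(X) + mu-(X) = 1.2 + 23.54 = 24.74


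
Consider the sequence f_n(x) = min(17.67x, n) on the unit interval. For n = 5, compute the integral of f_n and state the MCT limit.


f(x) = 17.67x on [0,1]; f_n(x) = min(17.67x, n). At n = 5:
Step 1: f(x) reaches 5 at x = 5/17.67 = 0.282965
Step 2: integral(f_5) = integral(17.67x, 0, 0.282965) + integral(5, 0.282965, 1)
       = 17.67*0.282965^2/2 + 5*(1 - 0.282965)
       = 0.707414 + 3.585173
       = 4.292586
Step 3: As n -> infinity, f_n increases to f, so by MCT integral(f_n) -> integral(f) = 17.67/2 = 8.835.
Convergence: integral(f_5) = 4.292586 -> 8.835 as n -> infinity


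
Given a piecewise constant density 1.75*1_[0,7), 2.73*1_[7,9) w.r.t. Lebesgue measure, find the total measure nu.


Integrate each piece of the Radon-Nikodym derivative:
Step 1: integral_0^7 1.75 dx = 1.75*(7-0) = 1.75*7 = 12.25
Step 2: integral_7^9 2.73 dx = 2.73*(9-7) = 2.73*2 = 5.46
Total: 12.25 + 5.46 = 17.71


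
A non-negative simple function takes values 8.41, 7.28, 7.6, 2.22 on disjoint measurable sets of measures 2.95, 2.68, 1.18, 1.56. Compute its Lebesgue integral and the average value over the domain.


Step 1: Integral = sum(value_i * measure_i)
= 8.41*2.95 + 7.28*2.68 + 7.6*1.18 + 2.22*1.56
= 24.8095 + 19.5104 + 8.968 + 3.4632
= 56.7511
Step 2: Total measure of domain = 2.95 + 2.68 + 1.18 + 1.56 = 8.37
Step 3: Average value = 56.7511 / 8.37 = 6.780299


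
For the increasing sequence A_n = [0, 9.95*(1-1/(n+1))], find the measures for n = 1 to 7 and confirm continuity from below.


By continuity of measure from below: if A_n increases to A, then m(A_n) -> m(A).
Here A = [0, 9.95], so m(A) = 9.95
Step 1: a_1 = 9.95*(1 - 1/2) = 4.975, m(A_1) = 4.975
Step 2: a_2 = 9.95*(1 - 1/3) = 6.6333, m(A_2) = 6.6333
Step 3: a_3 = 9.95*(1 - 1/4) = 7.4625, m(A_3) = 7.4625
Step 4: a_4 = 9.95*(1 - 1/5) = 7.96, m(A_4) = 7.96
Step 5: a_5 = 9.95*(1 - 1/6) = 8.2917, m(A_5) = 8.2917
Step 6: a_6 = 9.95*(1 - 1/7) = 8.5286, m(A_6) = 8.5286
Step 7: a_7 = 9.95*(1 - 1/8) = 8.7062, m(A_7) = 8.7062
Limit: m(A_n) -> m([0,9.95]) = 9.95


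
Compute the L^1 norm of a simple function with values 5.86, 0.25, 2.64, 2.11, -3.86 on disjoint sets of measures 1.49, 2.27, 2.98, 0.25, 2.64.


Step 1: Compute |f_i|^1 for each value:
  |5.86|^1 = 5.86
  |0.25|^1 = 0.25
  |2.64|^1 = 2.64
  |2.11|^1 = 2.11
  |-3.86|^1 = 3.86
Step 2: Multiply by measures and sum:
  5.86 * 1.49 = 8.7314
  0.25 * 2.27 = 0.5675
  2.64 * 2.98 = 7.8672
  2.11 * 0.25 = 0.5275
  3.86 * 2.64 = 10.1904
Sum = 8.7314 + 0.5675 + 7.8672 + 0.5275 + 10.1904 = 27.884
Step 3: Take the p-th root:
||f||_1 = (27.884)^(1/1) = 27.884


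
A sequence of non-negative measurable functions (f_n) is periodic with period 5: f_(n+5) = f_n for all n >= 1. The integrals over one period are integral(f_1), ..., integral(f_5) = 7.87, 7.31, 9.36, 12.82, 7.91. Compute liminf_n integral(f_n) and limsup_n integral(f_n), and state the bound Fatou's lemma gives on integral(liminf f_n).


The sequence (integral(f_n)) is periodic with period 5, repeating the values 7.87, 7.31, 9.36, 12.82, 7.91 indefinitely.
Step 1: For a periodic sequence, every tail (a_m, a_(m+1), ...) contains all 5 period values infinitely often.
Step 2: Hence inf of every tail = min of the period values = min(7.87, 7.31, 9.36, 12.82, 7.91) = 7.31.
        liminf_n integral(f_n) = sup over m of (inf of tail from m) = 7.31.
Step 3: Similarly sup of every tail = max of the period values = 12.82.
        limsup_n integral(f_n) = 12.82.
Step 4: Fatou's lemma: integral(liminf_n f_n) <= liminf_n integral(f_n) = 7.31.
        So the integral of the pointwise liminf is at most 7.31.


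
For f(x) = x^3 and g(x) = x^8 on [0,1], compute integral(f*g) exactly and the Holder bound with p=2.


Step 1: Exact integral of f*g = integral(x^11, 0, 1) = 1/12
     = 0.083333
Step 2: Holder bound with p=2, q=2:
  ||f||_p = (integral x^6 dx)^(1/2) = (1/7)^(1/2) = 0.377964
  ||g||_q = (integral x^16 dx)^(1/2) = (1/17)^(1/2) = 0.242536
Step 3: Holder bound = ||f||_p * ||g||_q = 0.377964 * 0.242536 = 0.09167
Verification: 0.083333 <= 0.09167 (Holder holds)


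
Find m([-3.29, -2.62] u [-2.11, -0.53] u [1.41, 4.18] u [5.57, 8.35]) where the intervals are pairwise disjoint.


For pairwise disjoint intervals, m(union) = sum of lengths.
= (-2.62 - -3.29) + (-0.53 - -2.11) + (4.18 - 1.41) + (8.35 - 5.57)
= 0.67 + 1.58 + 2.77 + 2.78
= 7.8


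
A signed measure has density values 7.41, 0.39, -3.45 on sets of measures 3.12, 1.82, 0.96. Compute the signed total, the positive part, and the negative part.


Step 1: Compute signed measure on each set:
  Set 1: 7.41 * 3.12 = 23.1192
  Set 2: 0.39 * 1.82 = 0.7098
  Set 3: -3.45 * 0.96 = -3.312
Step 2: Total signed measure = (23.1192) + (0.7098) + (-3.312)
     = 20.517
Step 3: Positive part mu+(X) = sum of positive contributions = 23.829
Step 4: Negative part mu-(X) = |sum of negative contributions| = 3.312


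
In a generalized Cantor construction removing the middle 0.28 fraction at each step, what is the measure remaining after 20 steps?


Step 1: At each step, fraction remaining = 1 - 0.28 = 0.72
Step 2: After 20 steps, measure = (0.72)^20
Result = 0.001402


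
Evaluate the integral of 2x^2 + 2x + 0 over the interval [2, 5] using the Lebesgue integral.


The Lebesgue integral of a Riemann-integrable function agrees with the Riemann integral.
Antiderivative F(x) = (2/3)x^3 + (2/2)x^2 + 0x
F(5) = (2/3)*5^3 + (2/2)*5^2 + 0*5
     = (2/3)*125 + (2/2)*25 + 0*5
     = 83.333333 + 25 + 0
     = 108.333333
F(2) = 9.333333
Integral = F(5) - F(2) = 108.333333 - 9.333333 = 99


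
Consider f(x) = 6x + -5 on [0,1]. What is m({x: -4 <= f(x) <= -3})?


f^(-1)([-4, -3]) = {x : -4 <= 6x + -5 <= -3}
Solving: (-4 - -5)/6 <= x <= (-3 - -5)/6
= [0.166667, 0.333333]
Intersecting with [0,1]: [0.166667, 0.333333]
Measure = 0.333333 - 0.166667 = 0.166667


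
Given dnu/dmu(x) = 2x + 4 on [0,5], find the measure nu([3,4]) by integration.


nu(A) = integral_A (dnu/dmu) dmu = integral_3^4 (2x + 4) dx
Step 1: Antiderivative F(x) = (2/2)x^2 + 4x
Step 2: F(4) = (2/2)*4^2 + 4*4 = 16 + 16 = 32
Step 3: F(3) = (2/2)*3^2 + 4*3 = 9 + 12 = 21
Step 4: nu([3,4]) = F(4) - F(3) = 32 - 21 = 11


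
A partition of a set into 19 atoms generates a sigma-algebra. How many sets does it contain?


Each element of the sigma-algebra is a union of some subset of the 19 atoms.
The number of such subsets is 2^19 = 524288.


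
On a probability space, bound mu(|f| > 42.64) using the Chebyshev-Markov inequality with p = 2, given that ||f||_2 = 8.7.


Chebyshev/Markov inequality: mu(|f| > eps) <= (||f||_p / eps)^p
Step 1: ||f||_2 / eps = 8.7 / 42.64 = 0.204034
Step 2: Raise to power p = 2:
  (0.204034)^2 = 0.04163
Step 3: Therefore mu(|f| > 42.64) <= 0.04163


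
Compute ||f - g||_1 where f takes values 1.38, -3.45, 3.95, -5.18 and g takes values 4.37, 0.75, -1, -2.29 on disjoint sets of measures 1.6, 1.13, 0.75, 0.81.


Step 1: Compute differences f_i - g_i:
  1.38 - 4.37 = -2.99
  -3.45 - 0.75 = -4.2
  3.95 - -1 = 4.95
  -5.18 - -2.29 = -2.89
Step 2: Compute |diff|^1 * measure for each set:
  |-2.99|^1 * 1.6 = 2.99 * 1.6 = 4.784
  |-4.2|^1 * 1.13 = 4.2 * 1.13 = 4.746
  |4.95|^1 * 0.75 = 4.95 * 0.75 = 3.7125
  |-2.89|^1 * 0.81 = 2.89 * 0.81 = 2.3409
Step 3: Sum = 15.5834
Step 4: ||f-g||_1 = (15.5834)^(1/1) = 15.5834


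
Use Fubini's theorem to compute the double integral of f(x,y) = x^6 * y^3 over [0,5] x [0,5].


By Fubini's theorem, the double integral factors as a product of single integrals:
Step 1: integral_0^5 x^6 dx = [x^7/7] from 0 to 5
     = 5^7/7 = 11160.714286
Step 2: integral_0^5 y^3 dy = [y^4/4] from 0 to 5
     = 5^4/4 = 156.25
Step 3: Double integral = 11160.714286 * 156.25 = 1.743862e+06


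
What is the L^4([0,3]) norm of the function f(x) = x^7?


Step 1: ||f||_4 = (integral_0^3 |x^7|^4 dx)^(1/4)
     = (integral_0^3 x^28 dx)^(1/4)
Step 2: integral_0^3 x^28 dx = [x^29/(29)] from 0 to 3 = 3^29/29
     = 68630377364883/29 = 2.366565e+12
Step 3: ||f||_4 = (2.366565e+12)^(1/4) = 1240.308149


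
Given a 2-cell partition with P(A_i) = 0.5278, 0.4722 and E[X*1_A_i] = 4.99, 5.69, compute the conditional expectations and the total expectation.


For each cell A_i: E[X|A_i] = E[X*1_A_i] / P(A_i)
Step 1: E[X|A_1] = 4.99 / 0.5278 = 9.454339
Step 2: E[X|A_2] = 5.69 / 0.4722 = 12.049979
Verification: E[X] = sum E[X*1_A_i] = 4.99 + 5.69 = 10.68


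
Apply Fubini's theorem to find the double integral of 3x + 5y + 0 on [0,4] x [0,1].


By Fubini, integrate in x first, then y.
Step 1: Fix y, integrate over x in [0,4]:
  integral(3x + 5y + 0, x=0..4)
  = 3*(4^2 - 0^2)/2 + (5y + 0)*(4 - 0)
  = 24 + (5y + 0)*4
  = 24 + 20y + 0
  = 24 + 20y
Step 2: Integrate over y in [0,1]:
  integral(24 + 20y, y=0..1)
  = 24*1 + 20*(1^2 - 0^2)/2
  = 24 + 10
  = 34


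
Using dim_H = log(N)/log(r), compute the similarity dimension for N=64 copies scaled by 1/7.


For a self-similar set with N copies scaled by 1/r:
dim_H = log(N)/log(r) = log(64)/log(7)
= 4.158883/1.94591
= 2.137243


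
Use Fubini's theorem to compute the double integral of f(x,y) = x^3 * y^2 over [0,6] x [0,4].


By Fubini's theorem, the double integral factors as a product of single integrals:
Step 1: integral_0^6 x^3 dx = [x^4/4] from 0 to 6
     = 6^4/4 = 324
Step 2: integral_0^4 y^2 dy = [y^3/3] from 0 to 4
     = 4^3/3 = 21.333333
Step 3: Double integral = 324 * 21.333333 = 6912


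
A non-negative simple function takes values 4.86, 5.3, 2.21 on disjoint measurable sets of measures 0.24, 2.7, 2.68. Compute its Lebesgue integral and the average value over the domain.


Step 1: Integral = sum(value_i * measure_i)
= 4.86*0.24 + 5.3*2.7 + 2.21*2.68
= 1.1664 + 14.31 + 5.9228
= 21.3992
Step 2: Total measure of domain = 0.24 + 2.7 + 2.68 = 5.62
Step 3: Average value = 21.3992 / 5.62 = 3.807687


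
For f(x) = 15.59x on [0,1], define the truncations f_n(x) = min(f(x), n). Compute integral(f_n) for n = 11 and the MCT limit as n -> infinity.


f(x) = 15.59x on [0,1]; f_n(x) = min(15.59x, n). At n = 11:
Step 1: f(x) reaches 11 at x = 11/15.59 = 0.705581
Step 2: integral(f_11) = integral(15.59x, 0, 0.705581) + integral(11, 0.705581, 1)
       = 15.59*0.705581^2/2 + 11*(1 - 0.705581)
       = 3.880693 + 3.238614
       = 7.119307
Step 3: As n -> infinity, f_n increases to f, so by MCT integral(f_n) -> integral(f) = 15.59/2 = 7.795.
Convergence: integral(f_11) = 7.119307 -> 7.795 as n -> infinity


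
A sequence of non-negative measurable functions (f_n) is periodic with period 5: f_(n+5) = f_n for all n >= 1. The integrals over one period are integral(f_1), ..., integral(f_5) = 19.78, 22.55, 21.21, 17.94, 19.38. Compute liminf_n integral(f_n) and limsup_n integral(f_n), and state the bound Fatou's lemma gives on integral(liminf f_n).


The sequence (integral(f_n)) is periodic with period 5, repeating the values 19.78, 22.55, 21.21, 17.94, 19.38 indefinitely.
Step 1: For a periodic sequence, every tail (a_m, a_(m+1), ...) contains all 5 period values infinitely often.
Step 2: Hence inf of every tail = min of the period values = min(19.78, 22.55, 21.21, 17.94, 19.38) = 17.94.
        liminf_n integral(f_n) = sup over m of (inf of tail from m) = 17.94.
Step 3: Similarly sup of every tail = max of the period values = 22.55.
        limsup_n integral(f_n) = 22.55.
Step 4: Fatou's lemma: integral(liminf_n f_n) <= liminf_n integral(f_n) = 17.94.
        So the integral of the pointwise liminf is at most 17.94.


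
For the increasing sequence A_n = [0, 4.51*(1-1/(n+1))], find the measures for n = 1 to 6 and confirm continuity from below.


By continuity of measure from below: if A_n increases to A, then m(A_n) -> m(A).
Here A = [0, 4.51], so m(A) = 4.51
Step 1: a_1 = 4.51*(1 - 1/2) = 2.255, m(A_1) = 2.255
Step 2: a_2 = 4.51*(1 - 1/3) = 3.0067, m(A_2) = 3.0067
Step 3: a_3 = 4.51*(1 - 1/4) = 3.3825, m(A_3) = 3.3825
Step 4: a_4 = 4.51*(1 - 1/5) = 3.608, m(A_4) = 3.608
Step 5: a_5 = 4.51*(1 - 1/6) = 3.7583, m(A_5) = 3.7583
Step 6: a_6 = 4.51*(1 - 1/7) = 3.8657, m(A_6) = 3.8657
Limit: m(A_n) -> m([0,4.51]) = 4.51


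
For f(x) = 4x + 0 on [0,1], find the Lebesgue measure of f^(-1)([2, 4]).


f^(-1)([2, 4]) = {x : 2 <= 4x + 0 <= 4}
Solving: (2 - 0)/4 <= x <= (4 - 0)/4
= [0.5, 1]
Intersecting with [0,1]: [0.5, 1]
Measure = 1 - 0.5 = 0.5


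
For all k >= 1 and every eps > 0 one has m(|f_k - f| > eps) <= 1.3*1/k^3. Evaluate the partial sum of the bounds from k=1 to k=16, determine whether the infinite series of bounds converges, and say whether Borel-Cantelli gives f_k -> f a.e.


Step 1: List the terms 1.3*1/k^3 for k = 1 to 16:
  k=1: 1.3
  k=2: 0.1625
  k=3: 0.048148
  k=4: 0.020313
  k=5: 0.0104
  k=6: 0.006019
  k=7: 0.00379
  k=8: 0.002539
  k=9: 0.001783
  k=10: 0.0013
  k=11: 9.767092e-04
  k=12: 7.523148e-04
  k=13: 5.917160e-04
  k=14: 4.737609e-04
  k=15: 3.851852e-04
  k=16: 3.173828e-04
Step 2: Partial sum = 1.3 + 0.1625 + 0.048148 + 0.020313 + 0.0104 + 0.006019 + 0.00379 + 0.002539 + 0.001783 + 0.0013 + 9.767092e-04 + 7.523148e-04 + 5.917160e-04 + 4.737609e-04 + 3.851852e-04 + 3.173828e-04
     = 1.560289
Step 3: The full series sum_(k>=1) 1.3*1/k^3 converges (p-series with p = 3 > 1; a constant multiple of a convergent series converges).
Step 4: Fix eps > 0. Since sum_k m(|f_k - f| > eps) < infinity, the Borel-Cantelli lemma gives
        m(limsup_k {|f_k - f| > eps}) = 0, i.e. for a.e. x, |f_k(x) - f(x)| <= eps for all large k.
        Applying this with eps = 1/j for j = 1, 2, ... and intersecting the countably many full-measure sets,
        for a.e. x we get limsup_k |f_k(x) - f(x)| <= 1/j for every j, hence f_k -> f almost everywhere.
Conclusion: series converges; Borel-Cantelli yields f_k -> f a.e.


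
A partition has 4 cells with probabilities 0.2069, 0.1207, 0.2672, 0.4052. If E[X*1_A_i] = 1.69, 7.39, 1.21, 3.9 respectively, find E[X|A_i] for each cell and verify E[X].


For each cell A_i: E[X|A_i] = E[X*1_A_i] / P(A_i)
Step 1: E[X|A_1] = 1.69 / 0.2069 = 8.168197
Step 2: E[X|A_2] = 7.39 / 0.1207 = 61.226181
Step 3: E[X|A_3] = 1.21 / 0.2672 = 4.528443
Step 4: E[X|A_4] = 3.9 / 0.4052 = 9.624877
Verification: E[X] = sum E[X*1_A_i] = 1.69 + 7.39 + 1.21 + 3.9 = 14.19


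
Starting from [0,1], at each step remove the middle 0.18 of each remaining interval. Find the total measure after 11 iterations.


Step 1: At each step, fraction remaining = 1 - 0.18 = 0.82
Step 2: After 11 steps, measure = (0.82)^11
Result = 0.112707


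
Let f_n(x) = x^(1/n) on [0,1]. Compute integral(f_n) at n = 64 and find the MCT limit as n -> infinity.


At n = 64: f_64(x) = x^(1/64).
Step 1: integral(x^(1/64), 0, 1) = [x^(1/64+1) / (1/64+1)] from 0 to 1
     = 1 / (1/64 + 1) = 1 / ((64+1)/64) = 64/(64+1)
     = 64/65 = 0.984615
Step 2: As n -> infinity, f_n(x) = x^(1/n) -> 1 for x in (0,1], and f_n is increasing in n.
By MCT, lim_n integral(f_n) = integral(lim_n f_n) = integral(1, 0, 1) = 1.
Step 3: Verify convergence: 64/65 = 0.984615 -> 1


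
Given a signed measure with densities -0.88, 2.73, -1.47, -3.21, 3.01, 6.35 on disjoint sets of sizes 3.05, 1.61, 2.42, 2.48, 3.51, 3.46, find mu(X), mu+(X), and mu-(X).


Step 1: Compute signed measure on each set:
  Set 1: -0.88 * 3.05 = -2.684
  Set 2: 2.73 * 1.61 = 4.3953
  Set 3: -1.47 * 2.42 = -3.5574
  Set 4: -3.21 * 2.48 = -7.9608
  Set 5: 3.01 * 3.51 = 10.5651
  Set 6: 6.35 * 3.46 = 21.971
Step 2: Total signed measure = (-2.684) + (4.3953) + (-3.5574) + (-7.9608) + (10.5651) + (21.971)
     = 22.7292
Step 3: Positive part mu+(X) = sum of positive contributions = 36.9314
Step 4: Negative part mu-(X) = |sum of negative contributions| = 14.2022


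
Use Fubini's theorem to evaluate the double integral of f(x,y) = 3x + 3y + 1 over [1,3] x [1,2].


By Fubini, integrate in x first, then y.
Step 1: Fix y, integrate over x in [1,3]:
  integral(3x + 3y + 1, x=1..3)
  = 3*(3^2 - 1^2)/2 + (3y + 1)*(3 - 1)
  = 12 + (3y + 1)*2
  = 12 + 6y + 2
  = 14 + 6y
Step 2: Integrate over y in [1,2]:
  integral(14 + 6y, y=1..2)
  = 14*1 + 6*(2^2 - 1^2)/2
  = 14 + 9
  = 23


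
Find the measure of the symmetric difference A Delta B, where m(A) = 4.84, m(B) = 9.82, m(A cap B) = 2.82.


m(A Delta B) = m(A) + m(B) - 2*m(A n B)
= 4.84 + 9.82 - 2*2.82
= 4.84 + 9.82 - 5.64
= 9.02


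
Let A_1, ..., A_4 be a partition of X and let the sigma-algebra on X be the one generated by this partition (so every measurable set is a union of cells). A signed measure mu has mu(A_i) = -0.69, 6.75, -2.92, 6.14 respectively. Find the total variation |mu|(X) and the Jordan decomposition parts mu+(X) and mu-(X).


Step 1: Every measurable set is a union of atoms (the cells / points), so a Hahn decomposition is
  obtained by grouping atoms by sign: P = union of atoms with mu > 0, N = union of the remaining atoms.
  Atoms in P (indices): 2, 4;  atoms in N (indices): 1, 3
  Positive values: 6.75, 6.14
  Negative values: -0.69, -2.92
Step 2: mu+(X) = mu(P) = sum of positive atom values = 12.89
Step 3: mu-(X) = -mu(N) = sum of |negative atom values| = 3.61
Step 4: |mu|(X) = mu+(X) + mu-(X) = 12.89 + 3.61 = 16.5


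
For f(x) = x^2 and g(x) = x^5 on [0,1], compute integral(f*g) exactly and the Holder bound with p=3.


Step 1: Exact integral of f*g = integral(x^7, 0, 1) = 1/8
     = 0.125
Step 2: Holder bound with p=3, q=1.5:
  ||f||_p = (integral x^6 dx)^(1/3) = (1/7)^(1/3) = 0.522758
  ||g||_q = (integral x^7.5 dx)^(1/1.5) = (1/8.5)^(1/1.5) = 0.240097
Step 3: Holder bound = ||f||_p * ||g||_q = 0.522758 * 0.240097 = 0.125513
Verification: 0.125 <= 0.125513 (Holder holds)


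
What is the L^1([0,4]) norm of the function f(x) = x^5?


Step 1: ||f||_1 = (integral_0^4 |x^5|^1 dx)^(1/1)
     = (integral_0^4 x^5 dx)^(1/1)
Step 2: integral_0^4 x^5 dx = [x^6/(6)] from 0 to 4 = 4^6/6
     = 4096/6 = 682.666667
Step 3: ||f||_1 = (682.666667)^(1/1) = 682.666667


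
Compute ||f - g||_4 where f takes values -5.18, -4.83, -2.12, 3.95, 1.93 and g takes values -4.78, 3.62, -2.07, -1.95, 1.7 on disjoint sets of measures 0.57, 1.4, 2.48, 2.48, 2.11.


Step 1: Compute differences f_i - g_i:
  -5.18 - -4.78 = -0.4
  -4.83 - 3.62 = -8.45
  -2.12 - -2.07 = -0.05
  3.95 - -1.95 = 5.9
  1.93 - 1.7 = 0.23
Step 2: Compute |diff|^4 * measure for each set:
  |-0.4|^4 * 0.57 = 0.0256 * 0.57 = 0.014592
  |-8.45|^4 * 1.4 = 5098.317006 * 1.4 = 7137.643809
  |-0.05|^4 * 2.48 = 6.250000e-06 * 2.48 = 1.550000e-05
  |5.9|^4 * 2.48 = 1211.7361 * 2.48 = 3005.105528
  |0.23|^4 * 2.11 = 0.002798 * 2.11 = 0.005905
Step 3: Sum = 10142.769849
Step 4: ||f-g||_4 = (10142.769849)^(1/4) = 10.035503


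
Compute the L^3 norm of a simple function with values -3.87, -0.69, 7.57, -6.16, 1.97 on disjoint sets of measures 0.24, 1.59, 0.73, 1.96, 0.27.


Step 1: Compute |f_i|^3 for each value:
  |-3.87|^3 = 57.960603
  |-0.69|^3 = 0.328509
  |7.57|^3 = 433.798093
  |-6.16|^3 = 233.744896
  |1.97|^3 = 7.645373
Step 2: Multiply by measures and sum:
  57.960603 * 0.24 = 13.910545
  0.328509 * 1.59 = 0.522329
  433.798093 * 0.73 = 316.672608
  233.744896 * 1.96 = 458.139996
  7.645373 * 0.27 = 2.064251
Sum = 13.910545 + 0.522329 + 316.672608 + 458.139996 + 2.064251 = 791.309729
Step 3: Take the p-th root:
||f||_3 = (791.309729)^(1/3) = 9.249441


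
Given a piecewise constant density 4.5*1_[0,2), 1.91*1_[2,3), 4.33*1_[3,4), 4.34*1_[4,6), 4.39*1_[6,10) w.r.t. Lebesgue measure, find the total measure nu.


Integrate each piece of the Radon-Nikodym derivative:
Step 1: integral_0^2 4.5 dx = 4.5*(2-0) = 4.5*2 = 9
Step 2: integral_2^3 1.91 dx = 1.91*(3-2) = 1.91*1 = 1.91
Step 3: integral_3^4 4.33 dx = 4.33*(4-3) = 4.33*1 = 4.33
Step 4: integral_4^6 4.34 dx = 4.34*(6-4) = 4.34*2 = 8.68
Step 5: integral_6^10 4.39 dx = 4.39*(10-6) = 4.39*4 = 17.56
Total: 9 + 1.91 + 4.33 + 8.68 + 17.56 = 41.48


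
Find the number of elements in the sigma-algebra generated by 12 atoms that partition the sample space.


Each element of the sigma-algebra is a union of some subset of the 12 atoms.
The number of such subsets is 2^12 = 4096.


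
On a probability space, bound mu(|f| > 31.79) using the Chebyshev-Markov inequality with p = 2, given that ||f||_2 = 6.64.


Chebyshev/Markov inequality: mu(|f| > eps) <= (||f||_p / eps)^p
Step 1: ||f||_2 / eps = 6.64 / 31.79 = 0.208871
Step 2: Raise to power p = 2:
  (0.208871)^2 = 0.043627
Step 3: Therefore mu(|f| > 31.79) <= 0.043627


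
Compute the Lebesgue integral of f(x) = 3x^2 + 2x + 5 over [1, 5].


The Lebesgue integral of a Riemann-integrable function agrees with the Riemann integral.
Antiderivative F(x) = (3/3)x^3 + (2/2)x^2 + 5x
F(5) = (3/3)*5^3 + (2/2)*5^2 + 5*5
     = (3/3)*125 + (2/2)*25 + 5*5
     = 125 + 25 + 25
     = 175
F(1) = 7
Integral = F(5) - F(1) = 175 - 7 = 168


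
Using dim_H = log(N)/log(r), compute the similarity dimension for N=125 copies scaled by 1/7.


For a self-similar set with N copies scaled by 1/r:
dim_H = log(N)/log(r) = log(125)/log(7)
= 4.828314/1.94591
= 2.481262


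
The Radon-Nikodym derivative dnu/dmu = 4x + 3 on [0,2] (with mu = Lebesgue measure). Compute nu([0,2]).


nu(A) = integral_A (dnu/dmu) dmu = integral_0^2 (4x + 3) dx
Step 1: Antiderivative F(x) = (4/2)x^2 + 3x
Step 2: F(2) = (4/2)*2^2 + 3*2 = 8 + 6 = 14
Step 3: F(0) = (4/2)*0^2 + 3*0 = 0.0 + 0 = 0.0
Step 4: nu([0,2]) = F(2) - F(0) = 14 - 0.0 = 14


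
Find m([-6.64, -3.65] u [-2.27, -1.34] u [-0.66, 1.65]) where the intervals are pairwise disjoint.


For pairwise disjoint intervals, m(union) = sum of lengths.
= (-3.65 - -6.64) + (-1.34 - -2.27) + (1.65 - -0.66)
= 2.99 + 0.93 + 2.31
= 6.23


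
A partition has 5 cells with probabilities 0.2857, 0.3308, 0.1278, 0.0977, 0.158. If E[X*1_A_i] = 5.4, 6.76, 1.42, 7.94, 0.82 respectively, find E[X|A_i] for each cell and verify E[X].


For each cell A_i: E[X|A_i] = E[X*1_A_i] / P(A_i)
Step 1: E[X|A_1] = 5.4 / 0.2857 = 18.900945
Step 2: E[X|A_2] = 6.76 / 0.3308 = 20.435308
Step 3: E[X|A_3] = 1.42 / 0.1278 = 11.111111
Step 4: E[X|A_4] = 7.94 / 0.0977 = 81.269191
Step 5: E[X|A_5] = 0.82 / 0.158 = 5.189873
Verification: E[X] = sum E[X*1_A_i] = 5.4 + 6.76 + 1.42 + 7.94 + 0.82 = 22.34


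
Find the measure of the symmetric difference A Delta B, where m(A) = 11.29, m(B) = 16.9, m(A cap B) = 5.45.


m(A Delta B) = m(A) + m(B) - 2*m(A n B)
= 11.29 + 16.9 - 2*5.45
= 11.29 + 16.9 - 10.9
= 17.29


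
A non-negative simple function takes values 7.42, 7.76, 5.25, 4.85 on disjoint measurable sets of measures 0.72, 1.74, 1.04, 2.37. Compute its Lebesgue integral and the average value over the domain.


Step 1: Integral = sum(value_i * measure_i)
= 7.42*0.72 + 7.76*1.74 + 5.25*1.04 + 4.85*2.37
= 5.3424 + 13.5024 + 5.46 + 11.4945
= 35.7993
Step 2: Total measure of domain = 0.72 + 1.74 + 1.04 + 2.37 = 5.87
Step 3: Average value = 35.7993 / 5.87 = 6.098688


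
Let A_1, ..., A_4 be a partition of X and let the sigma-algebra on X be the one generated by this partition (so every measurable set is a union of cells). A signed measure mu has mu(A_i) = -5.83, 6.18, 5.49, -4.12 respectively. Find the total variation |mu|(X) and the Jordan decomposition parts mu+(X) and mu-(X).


Step 1: Every measurable set is a union of atoms (the cells / points), so a Hahn decomposition is
  obtained by grouping atoms by sign: P = union of atoms with mu > 0, N = union of the remaining atoms.
  Atoms in P (indices): 2, 3;  atoms in N (indices): 1, 4
  Positive values: 6.18, 5.49
  Negative values: -5.83, -4.12
Step 2: mu+(X) = mu(P) = sum of positive atom values = 11.67
Step 3: mu-(X) = -mu(N) = sum of |negative atom values| = 9.95
Step 4: |mu|(X) = mu+(X) + mu-(X) = 11.67 + 9.95 = 21.62


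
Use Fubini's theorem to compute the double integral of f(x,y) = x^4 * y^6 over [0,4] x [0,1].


By Fubini's theorem, the double integral factors as a product of single integrals:
Step 1: integral_0^4 x^4 dx = [x^5/5] from 0 to 4
     = 4^5/5 = 204.8
Step 2: integral_0^1 y^6 dy = [y^7/7] from 0 to 1
     = 1^7/7 = 0.142857
Step 3: Double integral = 204.8 * 0.142857 = 29.257143


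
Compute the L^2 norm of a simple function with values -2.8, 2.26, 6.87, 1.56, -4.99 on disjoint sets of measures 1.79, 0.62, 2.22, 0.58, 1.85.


Step 1: Compute |f_i|^2 for each value:
  |-2.8|^2 = 7.84
  |2.26|^2 = 5.1076
  |6.87|^2 = 47.1969
  |1.56|^2 = 2.4336
  |-4.99|^2 = 24.9001
Step 2: Multiply by measures and sum:
  7.84 * 1.79 = 14.0336
  5.1076 * 0.62 = 3.166712
  47.1969 * 2.22 = 104.777118
  2.4336 * 0.58 = 1.411488
  24.9001 * 1.85 = 46.065185
Sum = 14.0336 + 3.166712 + 104.777118 + 1.411488 + 46.065185 = 169.454103
Step 3: Take the p-th root:
||f||_2 = (169.454103)^(1/2) = 13.017454


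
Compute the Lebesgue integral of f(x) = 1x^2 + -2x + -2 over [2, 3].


The Lebesgue integral of a Riemann-integrable function agrees with the Riemann integral.
Antiderivative F(x) = (1/3)x^3 + (-2/2)x^2 + -2x
F(3) = (1/3)*3^3 + (-2/2)*3^2 + -2*3
     = (1/3)*27 + (-2/2)*9 + -2*3
     = 9 + -9 + -6
     = -6
F(2) = -5.333333
Integral = F(3) - F(2) = -6 - -5.333333 = -0.666667


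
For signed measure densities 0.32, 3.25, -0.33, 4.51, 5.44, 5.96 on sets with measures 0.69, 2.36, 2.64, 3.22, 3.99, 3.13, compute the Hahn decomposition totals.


Step 1: Compute signed measure on each set:
  Set 1: 0.32 * 0.69 = 0.2208
  Set 2: 3.25 * 2.36 = 7.67
  Set 3: -0.33 * 2.64 = -0.8712
  Set 4: 4.51 * 3.22 = 14.5222
  Set 5: 5.44 * 3.99 = 21.7056
  Set 6: 5.96 * 3.13 = 18.6548
Step 2: Total signed measure = (0.2208) + (7.67) + (-0.8712) + (14.5222) + (21.7056) + (18.6548)
     = 61.9022
Step 3: Positive part mu+(X) = sum of positive contributions = 62.7734
Step 4: Negative part mu-(X) = |sum of negative contributions| = 0.8712


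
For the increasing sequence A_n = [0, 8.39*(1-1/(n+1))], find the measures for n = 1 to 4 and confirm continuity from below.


By continuity of measure from below: if A_n increases to A, then m(A_n) -> m(A).
Here A = [0, 8.39], so m(A) = 8.39
Step 1: a_1 = 8.39*(1 - 1/2) = 4.195, m(A_1) = 4.195
Step 2: a_2 = 8.39*(1 - 1/3) = 5.5933, m(A_2) = 5.5933
Step 3: a_3 = 8.39*(1 - 1/4) = 6.2925, m(A_3) = 6.2925
Step 4: a_4 = 8.39*(1 - 1/5) = 6.712, m(A_4) = 6.712
Limit: m(A_n) -> m([0,8.39]) = 8.39


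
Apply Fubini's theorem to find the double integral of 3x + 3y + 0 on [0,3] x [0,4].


By Fubini, integrate in x first, then y.
Step 1: Fix y, integrate over x in [0,3]:
  integral(3x + 3y + 0, x=0..3)
  = 3*(3^2 - 0^2)/2 + (3y + 0)*(3 - 0)
  = 13.5 + (3y + 0)*3
  = 13.5 + 9y + 0
  = 13.5 + 9y
Step 2: Integrate over y in [0,4]:
  integral(13.5 + 9y, y=0..4)
  = 13.5*4 + 9*(4^2 - 0^2)/2
  = 54 + 72
  = 126


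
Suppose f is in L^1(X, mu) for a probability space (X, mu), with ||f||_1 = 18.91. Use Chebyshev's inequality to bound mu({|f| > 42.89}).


Chebyshev/Markov inequality: mu(|f| > eps) <= (||f||_p / eps)^p
Step 1: ||f||_1 / eps = 18.91 / 42.89 = 0.440895
Step 2: Raise to power p = 1:
  (0.440895)^1 = 0.440895
Step 3: Therefore mu(|f| > 42.89) <= 0.440895


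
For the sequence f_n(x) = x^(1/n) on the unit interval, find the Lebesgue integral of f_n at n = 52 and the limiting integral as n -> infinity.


At n = 52: f_52(x) = x^(1/52).
Step 1: integral(x^(1/52), 0, 1) = [x^(1/52+1) / (1/52+1)] from 0 to 1
     = 1 / (1/52 + 1) = 1 / ((52+1)/52) = 52/(52+1)
     = 52/53 = 0.981132
Step 2: As n -> infinity, f_n(x) = x^(1/n) -> 1 for x in (0,1], and f_n is increasing in n.
By MCT, lim_n integral(f_n) = integral(lim_n f_n) = integral(1, 0, 1) = 1.
Step 3: Verify convergence: 52/53 = 0.981132 -> 1


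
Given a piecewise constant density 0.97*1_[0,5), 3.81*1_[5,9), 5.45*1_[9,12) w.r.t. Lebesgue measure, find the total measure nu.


Integrate each piece of the Radon-Nikodym derivative:
Step 1: integral_0^5 0.97 dx = 0.97*(5-0) = 0.97*5 = 4.85
Step 2: integral_5^9 3.81 dx = 3.81*(9-5) = 3.81*4 = 15.24
Step 3: integral_9^12 5.45 dx = 5.45*(12-9) = 5.45*3 = 16.35
Total: 4.85 + 15.24 + 16.35 = 36.44


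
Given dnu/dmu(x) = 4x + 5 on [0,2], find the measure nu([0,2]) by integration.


nu(A) = integral_A (dnu/dmu) dmu = integral_0^2 (4x + 5) dx
Step 1: Antiderivative F(x) = (4/2)x^2 + 5x
Step 2: F(2) = (4/2)*2^2 + 5*2 = 8 + 10 = 18
Step 3: F(0) = (4/2)*0^2 + 5*0 = 0.0 + 0 = 0.0
Step 4: nu([0,2]) = F(2) - F(0) = 18 - 0.0 = 18


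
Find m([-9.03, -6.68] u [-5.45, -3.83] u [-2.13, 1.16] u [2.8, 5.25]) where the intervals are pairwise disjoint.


For pairwise disjoint intervals, m(union) = sum of lengths.
= (-6.68 - -9.03) + (-3.83 - -5.45) + (1.16 - -2.13) + (5.25 - 2.8)
= 2.35 + 1.62 + 3.29 + 2.45
= 9.71


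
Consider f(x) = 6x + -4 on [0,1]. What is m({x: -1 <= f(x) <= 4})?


f^(-1)([-1, 4]) = {x : -1 <= 6x + -4 <= 4}
Solving: (-1 - -4)/6 <= x <= (4 - -4)/6
= [0.5, 1.333333]
Intersecting with [0,1]: [0.5, 1]
Measure = 1 - 0.5 = 0.5


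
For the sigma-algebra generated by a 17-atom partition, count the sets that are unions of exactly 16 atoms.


Each element of F is a union of some subset of the 17 atoms.
Elements that are unions of exactly 16 atoms correspond to 16-element subsets of the 17 atoms.
Count = C(17, 16) = 17! / (16! * 1!) = 17.


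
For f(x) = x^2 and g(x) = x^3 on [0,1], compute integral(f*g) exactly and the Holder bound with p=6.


Step 1: Exact integral of f*g = integral(x^5, 0, 1) = 1/6
     = 0.166667
Step 2: Holder bound with p=6, q=1.2:
  ||f||_p = (integral x^12 dx)^(1/6) = (1/13)^(1/6) = 0.652143
  ||g||_q = (integral x^3.6 dx)^(1/1.2) = (1/4.6)^(1/1.2) = 0.280351
Step 3: Holder bound = ||f||_p * ||g||_q = 0.652143 * 0.280351 = 0.182829
Verification: 0.166667 <= 0.182829 (Holder holds)


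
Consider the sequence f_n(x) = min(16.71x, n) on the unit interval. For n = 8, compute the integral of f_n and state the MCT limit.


f(x) = 16.71x on [0,1]; f_n(x) = min(16.71x, n). At n = 8:
Step 1: f(x) reaches 8 at x = 8/16.71 = 0.478755
Step 2: integral(f_8) = integral(16.71x, 0, 0.478755) + integral(8, 0.478755, 1)
       = 16.71*0.478755^2/2 + 8*(1 - 0.478755)
       = 1.915021 + 4.169958
       = 6.084979
Step 3: As n -> infinity, f_n increases to f, so by MCT integral(f_n) -> integral(f) = 16.71/2 = 8.355.
Convergence: integral(f_8) = 6.084979 -> 8.355 as n -> infinity


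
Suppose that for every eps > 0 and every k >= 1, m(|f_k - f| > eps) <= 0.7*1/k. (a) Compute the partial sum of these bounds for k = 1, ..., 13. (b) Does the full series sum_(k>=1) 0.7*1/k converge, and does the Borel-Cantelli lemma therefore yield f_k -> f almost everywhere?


Step 1: List the terms 0.7*1/k for k = 1 to 13:
  k=1: 0.7
  k=2: 0.35
  k=3: 0.233333
  k=4: 0.175
  k=5: 0.14
  k=6: 0.116667
  k=7: 0.1
  k=8: 0.0875
  k=9: 0.077778
  k=10: 0.07
  k=11: 0.063636
  k=12: 0.058333
  k=13: 0.053846
Step 2: Partial sum = 0.7 + 0.35 + 0.233333 + 0.175 + 0.14 + 0.116667 + 0.1 + 0.0875 + 0.077778 + 0.07 + 0.063636 + 0.058333 + 0.053846
     = 2.226094
Step 3: The full series sum_(k>=1) 0.7*1/k diverges (harmonic series, p = 1; a nonzero constant multiple of a divergent series diverges).
Step 4: The (first) Borel-Cantelli lemma requires a summable sequence of measures, so it does not apply here;
        from this bound alone no conclusion about a.e. convergence can be drawn (convergence in measure still
        gives an a.e.-convergent subsequence, but not a.e. convergence of the whole sequence).
Conclusion: series diverges; Borel-Cantelli is inconclusive about a.e. convergence of f_k.


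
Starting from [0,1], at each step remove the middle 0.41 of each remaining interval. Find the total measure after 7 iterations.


Step 1: At each step, fraction remaining = 1 - 0.41 = 0.59
Step 2: After 7 steps, measure = (0.59)^7
Result = 0.024887


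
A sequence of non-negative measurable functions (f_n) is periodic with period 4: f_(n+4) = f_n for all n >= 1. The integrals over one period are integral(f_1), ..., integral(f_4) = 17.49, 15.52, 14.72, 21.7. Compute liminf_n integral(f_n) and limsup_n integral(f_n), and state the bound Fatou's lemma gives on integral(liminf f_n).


The sequence (integral(f_n)) is periodic with period 4, repeating the values 17.49, 15.52, 14.72, 21.7 indefinitely.
Step 1: For a periodic sequence, every tail (a_m, a_(m+1), ...) contains all 4 period values infinitely often.
Step 2: Hence inf of every tail = min of the period values = min(17.49, 15.52, 14.72, 21.7) = 14.72.
        liminf_n integral(f_n) = sup over m of (inf of tail from m) = 14.72.
Step 3: Similarly sup of every tail = max of the period values = 21.7.
        limsup_n integral(f_n) = 21.7.
Step 4: Fatou's lemma: integral(liminf_n f_n) <= liminf_n integral(f_n) = 14.72.
        So the integral of the pointwise liminf is at most 14.72.


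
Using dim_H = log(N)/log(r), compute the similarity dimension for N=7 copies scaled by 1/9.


For a self-similar set with N copies scaled by 1/r:
dim_H = log(N)/log(r) = log(7)/log(9)
= 1.94591/2.197225
= 0.885622


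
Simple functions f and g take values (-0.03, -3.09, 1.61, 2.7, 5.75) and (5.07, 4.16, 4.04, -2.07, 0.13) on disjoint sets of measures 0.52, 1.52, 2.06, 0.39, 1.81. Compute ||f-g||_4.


Step 1: Compute differences f_i - g_i:
  -0.03 - 5.07 = -5.1
  -3.09 - 4.16 = -7.25
  1.61 - 4.04 = -2.43
  2.7 - -2.07 = 4.77
  5.75 - 0.13 = 5.62
Step 2: Compute |diff|^4 * measure for each set:
  |-5.1|^4 * 0.52 = 676.5201 * 0.52 = 351.790452
  |-7.25|^4 * 1.52 = 2762.816406 * 1.52 = 4199.480938
  |-2.43|^4 * 2.06 = 34.867844 * 2.06 = 71.827759
  |4.77|^4 * 0.39 = 517.694458 * 0.39 = 201.900839
  |5.62|^4 * 1.81 = 997.574323 * 1.81 = 1805.609525
Step 3: Sum = 6630.609512
Step 4: ||f-g||_4 = (6630.609512)^(1/4) = 9.023777


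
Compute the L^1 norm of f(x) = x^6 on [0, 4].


Step 1: ||f||_1 = (integral_0^4 |x^6|^1 dx)^(1/1)
     = (integral_0^4 x^6 dx)^(1/1)
Step 2: integral_0^4 x^6 dx = [x^7/(7)] from 0 to 4 = 4^7/7
     = 16384/7 = 2340.571429
Step 3: ||f||_1 = (2340.571429)^(1/1) = 2340.571429


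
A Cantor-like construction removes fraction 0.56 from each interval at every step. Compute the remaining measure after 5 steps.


Step 1: At each step, fraction remaining = 1 - 0.56 = 0.44
Step 2: After 5 steps, measure = (0.44)^5
Step 3: Computing the power step by step:
  After step 1: 0.44
  After step 2: 0.1936
  After step 3: 0.085184
  After step 4: 0.037481
  After step 5: 0.016492
Result = 0.016492


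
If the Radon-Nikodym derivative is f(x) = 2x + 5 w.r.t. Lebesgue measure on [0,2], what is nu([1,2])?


nu(A) = integral_A (dnu/dmu) dmu = integral_1^2 (2x + 5) dx
Step 1: Antiderivative F(x) = (2/2)x^2 + 5x
Step 2: F(2) = (2/2)*2^2 + 5*2 = 4 + 10 = 14
Step 3: F(1) = (2/2)*1^2 + 5*1 = 1 + 5 = 6
Step 4: nu([1,2]) = F(2) - F(1) = 14 - 6 = 8


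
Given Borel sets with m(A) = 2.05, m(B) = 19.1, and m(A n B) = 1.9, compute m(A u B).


By inclusion-exclusion: m(A u B) = m(A) + m(B) - m(A n B)
= 2.05 + 19.1 - 1.9
= 19.25


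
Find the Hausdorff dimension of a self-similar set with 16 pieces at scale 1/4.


For a self-similar set with N copies scaled by 1/r:
dim_H = log(N)/log(r) = log(16)/log(4)
= 2.772589/1.386294
= 2


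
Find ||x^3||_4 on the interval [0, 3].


Step 1: ||f||_4 = (integral_0^3 |x^3|^4 dx)^(1/4)
     = (integral_0^3 x^12 dx)^(1/4)
Step 2: integral_0^3 x^12 dx = [x^13/(13)] from 0 to 3 = 3^13/13
     = 1594323/13 = 122640.230769
Step 3: ||f||_4 = (122640.230769)^(1/4) = 18.713639


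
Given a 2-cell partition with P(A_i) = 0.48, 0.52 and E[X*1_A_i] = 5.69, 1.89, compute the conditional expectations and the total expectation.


For each cell A_i: E[X|A_i] = E[X*1_A_i] / P(A_i)
Step 1: E[X|A_1] = 5.69 / 0.48 = 11.854167
Step 2: E[X|A_2] = 1.89 / 0.52 = 3.634615
Verification: E[X] = sum E[X*1_A_i] = 5.69 + 1.89 = 7.58
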